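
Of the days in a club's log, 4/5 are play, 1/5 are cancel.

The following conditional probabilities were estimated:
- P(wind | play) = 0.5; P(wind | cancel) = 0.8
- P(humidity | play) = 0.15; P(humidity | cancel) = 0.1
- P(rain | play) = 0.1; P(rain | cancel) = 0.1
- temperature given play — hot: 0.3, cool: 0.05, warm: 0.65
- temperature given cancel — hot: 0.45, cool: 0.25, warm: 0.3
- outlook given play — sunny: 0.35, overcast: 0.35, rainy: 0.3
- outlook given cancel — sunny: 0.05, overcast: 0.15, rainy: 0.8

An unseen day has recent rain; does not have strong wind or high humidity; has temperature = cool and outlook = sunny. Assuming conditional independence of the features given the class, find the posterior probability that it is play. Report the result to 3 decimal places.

play: 0.8 × (1−0.5) × (1−0.15) × 0.1 × 0.05 × 0.35 = 0.000595
cancel: 0.2 × (1−0.8) × (1−0.1) × 0.1 × 0.25 × 0.05 = 0.000045
P(play | x) = 0.000595 / 0.00064 ≈ 0.930

0.930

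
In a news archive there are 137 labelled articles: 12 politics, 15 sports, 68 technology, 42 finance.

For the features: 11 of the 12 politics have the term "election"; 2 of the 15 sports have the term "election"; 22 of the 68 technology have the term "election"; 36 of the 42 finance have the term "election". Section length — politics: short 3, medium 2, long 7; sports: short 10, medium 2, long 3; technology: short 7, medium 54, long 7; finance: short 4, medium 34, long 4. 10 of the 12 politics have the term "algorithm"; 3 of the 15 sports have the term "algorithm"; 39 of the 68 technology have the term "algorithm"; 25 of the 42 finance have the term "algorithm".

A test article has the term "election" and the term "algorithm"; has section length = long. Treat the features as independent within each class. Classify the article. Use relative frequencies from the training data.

politics: (12/137) × (11/12) × (7/12) × (10/12) ≈ 0.0390308
sports: (15/137) × (2/15) × (3/15) × (3/15) ≈ 0.000583942
technology: (68/137) × (22/68) × (7/68) × (39/68) ≈ 0.00948084
finance: (42/137) × (36/42) × (4/42) × (25/42) ≈ 0.0148965
Highest score → politics.

politics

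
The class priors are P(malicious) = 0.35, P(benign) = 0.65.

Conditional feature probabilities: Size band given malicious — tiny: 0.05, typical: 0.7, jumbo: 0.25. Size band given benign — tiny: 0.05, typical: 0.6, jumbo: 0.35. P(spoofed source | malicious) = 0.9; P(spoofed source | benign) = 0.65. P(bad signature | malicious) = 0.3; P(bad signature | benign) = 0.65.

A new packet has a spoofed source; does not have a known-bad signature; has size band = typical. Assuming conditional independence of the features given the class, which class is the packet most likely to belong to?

malicious: 0.35 × 0.7 × 0.9 × (1−0.3) = 0.15435
benign: 0.65 × 0.6 × 0.65 × (1−0.65) = 0.088725
Highest score → malicious.

malicious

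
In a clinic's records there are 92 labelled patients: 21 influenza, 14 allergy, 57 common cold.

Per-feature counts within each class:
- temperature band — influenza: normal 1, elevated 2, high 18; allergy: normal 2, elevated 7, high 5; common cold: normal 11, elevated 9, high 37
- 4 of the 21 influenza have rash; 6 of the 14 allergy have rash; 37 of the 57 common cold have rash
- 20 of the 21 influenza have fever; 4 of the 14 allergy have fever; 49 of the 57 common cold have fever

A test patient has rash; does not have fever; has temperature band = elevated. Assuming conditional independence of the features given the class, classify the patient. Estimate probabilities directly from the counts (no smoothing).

allergy

influenza: (21/92) × (2/21) × (4/21) × (1/21) ≈ 0.00019718
allergy: (14/92) × (7/14) × (6/14) × (10/14) ≈ 0.0232919
common cold: (57/92) × (9/57) × (37/57) × (8/57) ≈ 0.00891244
Highest score → allergy.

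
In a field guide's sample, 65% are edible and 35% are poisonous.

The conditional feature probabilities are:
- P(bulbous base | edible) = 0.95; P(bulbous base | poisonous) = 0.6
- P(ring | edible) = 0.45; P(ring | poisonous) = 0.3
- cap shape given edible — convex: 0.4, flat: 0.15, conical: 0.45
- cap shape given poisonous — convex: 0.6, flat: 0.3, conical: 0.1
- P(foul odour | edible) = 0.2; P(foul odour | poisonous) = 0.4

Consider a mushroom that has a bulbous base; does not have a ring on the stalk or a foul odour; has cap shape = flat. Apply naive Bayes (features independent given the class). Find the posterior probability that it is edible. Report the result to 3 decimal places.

edible: 0.65 × 0.95 × (1−0.45) × 0.15 × (1−0.2) = 0.040755
poisonous: 0.35 × 0.6 × (1−0.3) × 0.3 × (1−0.4) = 0.02646
P(edible | x) = 0.040755 / 0.067215 ≈ 0.606

0.606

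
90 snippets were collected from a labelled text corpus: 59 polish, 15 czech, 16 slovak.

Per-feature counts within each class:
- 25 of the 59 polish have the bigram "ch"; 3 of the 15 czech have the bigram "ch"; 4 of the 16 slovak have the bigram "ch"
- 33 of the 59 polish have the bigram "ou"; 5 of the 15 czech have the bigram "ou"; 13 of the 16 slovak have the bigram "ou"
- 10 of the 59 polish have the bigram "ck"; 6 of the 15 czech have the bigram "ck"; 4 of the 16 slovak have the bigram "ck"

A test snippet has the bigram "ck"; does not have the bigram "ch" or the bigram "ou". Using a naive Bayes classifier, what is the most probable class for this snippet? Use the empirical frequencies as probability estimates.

polish: (59/90) × (34/59) × (26/59) × (10/59) ≈ 0.0282167
czech: (15/90) × (12/15) × (10/15) × (6/15) ≈ 0.0355556
slovak: (16/90) × (12/16) × (3/16) × (4/16) = 0.00625
Highest score → czech.

czech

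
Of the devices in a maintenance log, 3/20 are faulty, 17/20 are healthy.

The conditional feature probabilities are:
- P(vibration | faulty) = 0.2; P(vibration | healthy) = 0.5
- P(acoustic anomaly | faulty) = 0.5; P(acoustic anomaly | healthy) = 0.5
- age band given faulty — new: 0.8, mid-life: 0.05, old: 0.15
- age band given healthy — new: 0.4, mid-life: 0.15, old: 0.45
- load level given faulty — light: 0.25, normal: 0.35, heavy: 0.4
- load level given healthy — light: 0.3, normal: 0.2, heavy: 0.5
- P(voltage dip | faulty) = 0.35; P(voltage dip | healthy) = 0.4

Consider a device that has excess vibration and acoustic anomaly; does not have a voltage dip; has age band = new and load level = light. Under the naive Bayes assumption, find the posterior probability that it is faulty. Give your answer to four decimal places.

0.1130

faulty: 0.15 × 0.2 × 0.5 × 0.8 × 0.25 × (1−0.35) = 0.00195
healthy: 0.85 × 0.5 × 0.5 × 0.4 × 0.3 × (1−0.4) = 0.0153
P(faulty | x) = 0.00195 / 0.01725 ≈ 0.1130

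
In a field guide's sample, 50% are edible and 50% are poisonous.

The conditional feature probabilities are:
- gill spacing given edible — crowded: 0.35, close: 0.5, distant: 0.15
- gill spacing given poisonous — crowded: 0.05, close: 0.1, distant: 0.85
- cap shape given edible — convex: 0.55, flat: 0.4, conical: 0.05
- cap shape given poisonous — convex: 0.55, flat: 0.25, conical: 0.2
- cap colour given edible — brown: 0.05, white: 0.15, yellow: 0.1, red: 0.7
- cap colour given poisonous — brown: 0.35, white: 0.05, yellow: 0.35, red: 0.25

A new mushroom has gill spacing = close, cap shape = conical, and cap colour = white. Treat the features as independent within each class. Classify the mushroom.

edible: 0.5 × 0.5 × 0.05 × 0.15 = 0.001875
poisonous: 0.5 × 0.1 × 0.2 × 0.05 = 0.0005
Highest score → edible.

edible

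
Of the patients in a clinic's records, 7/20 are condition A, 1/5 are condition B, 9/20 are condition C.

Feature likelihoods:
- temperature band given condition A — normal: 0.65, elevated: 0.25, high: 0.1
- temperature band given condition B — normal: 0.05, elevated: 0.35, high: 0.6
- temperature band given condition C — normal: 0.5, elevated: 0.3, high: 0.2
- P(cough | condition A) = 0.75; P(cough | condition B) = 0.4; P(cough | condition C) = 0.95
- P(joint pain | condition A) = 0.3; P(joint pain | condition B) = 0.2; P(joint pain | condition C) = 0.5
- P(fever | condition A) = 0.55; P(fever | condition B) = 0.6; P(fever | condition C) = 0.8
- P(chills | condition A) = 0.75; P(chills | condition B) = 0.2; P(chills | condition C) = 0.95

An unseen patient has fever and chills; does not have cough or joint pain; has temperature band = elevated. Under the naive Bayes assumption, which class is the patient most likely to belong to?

condition A

condition A: 0.35 × 0.25 × (1−0.75) × (1−0.3) × 0.55 × 0.75 = 0.00631640625
condition B: 0.2 × 0.35 × (1−0.4) × (1−0.2) × 0.6 × 0.2 = 0.004032
condition C: 0.45 × 0.3 × (1−0.95) × (1−0.5) × 0.8 × 0.95 = 0.002565
Highest score → condition A.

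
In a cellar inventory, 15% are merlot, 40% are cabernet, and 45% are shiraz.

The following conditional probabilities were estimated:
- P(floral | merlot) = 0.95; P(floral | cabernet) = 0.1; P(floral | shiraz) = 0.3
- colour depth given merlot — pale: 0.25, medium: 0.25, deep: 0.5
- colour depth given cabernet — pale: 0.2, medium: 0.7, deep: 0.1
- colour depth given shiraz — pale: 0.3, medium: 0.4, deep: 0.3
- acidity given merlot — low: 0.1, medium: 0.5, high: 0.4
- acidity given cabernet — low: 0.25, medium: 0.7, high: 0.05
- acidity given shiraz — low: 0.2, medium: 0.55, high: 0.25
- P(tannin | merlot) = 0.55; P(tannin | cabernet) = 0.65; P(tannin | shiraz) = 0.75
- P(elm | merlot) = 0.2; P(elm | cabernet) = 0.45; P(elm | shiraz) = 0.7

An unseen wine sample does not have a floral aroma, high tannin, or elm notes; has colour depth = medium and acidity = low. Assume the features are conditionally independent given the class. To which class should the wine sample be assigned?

merlot: 0.15 × (1−0.95) × 0.25 × 0.1 × (1−0.55) × (1−0.2) = 0.0000675
cabernet: 0.4 × (1−0.1) × 0.7 × 0.25 × (1−0.65) × (1−0.45) = 0.0121275
shiraz: 0.45 × (1−0.3) × 0.4 × 0.2 × (1−0.75) × (1−0.7) = 0.00189
Highest score → cabernet.

cabernet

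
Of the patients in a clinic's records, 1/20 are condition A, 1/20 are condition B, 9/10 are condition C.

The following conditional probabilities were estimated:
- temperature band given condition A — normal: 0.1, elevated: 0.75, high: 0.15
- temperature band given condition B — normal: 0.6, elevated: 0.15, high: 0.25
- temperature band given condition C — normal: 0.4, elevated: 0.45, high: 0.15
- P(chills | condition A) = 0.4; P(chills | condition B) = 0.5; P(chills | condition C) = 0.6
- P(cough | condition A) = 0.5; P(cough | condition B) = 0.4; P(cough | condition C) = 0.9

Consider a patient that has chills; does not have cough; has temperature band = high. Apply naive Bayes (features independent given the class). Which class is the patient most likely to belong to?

condition C

condition A: 0.05 × 0.15 × 0.4 × (1−0.5) = 0.0015
condition B: 0.05 × 0.25 × 0.5 × (1−0.4) = 0.00375
condition C: 0.9 × 0.15 × 0.6 × (1−0.9) = 0.0081
Highest score → condition C.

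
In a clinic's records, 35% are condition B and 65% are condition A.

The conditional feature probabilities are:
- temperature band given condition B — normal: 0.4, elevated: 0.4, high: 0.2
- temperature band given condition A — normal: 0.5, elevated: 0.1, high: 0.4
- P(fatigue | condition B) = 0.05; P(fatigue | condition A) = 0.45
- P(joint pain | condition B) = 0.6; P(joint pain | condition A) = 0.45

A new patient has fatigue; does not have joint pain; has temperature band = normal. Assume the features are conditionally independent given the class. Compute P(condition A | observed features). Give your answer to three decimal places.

condition B: 0.35 × 0.4 × 0.05 × (1−0.6) = 0.0028
condition A: 0.65 × 0.5 × 0.45 × (1−0.45) = 0.0804375
P(condition A | x) = 0.0804375 / 0.0832375 ≈ 0.966

0.966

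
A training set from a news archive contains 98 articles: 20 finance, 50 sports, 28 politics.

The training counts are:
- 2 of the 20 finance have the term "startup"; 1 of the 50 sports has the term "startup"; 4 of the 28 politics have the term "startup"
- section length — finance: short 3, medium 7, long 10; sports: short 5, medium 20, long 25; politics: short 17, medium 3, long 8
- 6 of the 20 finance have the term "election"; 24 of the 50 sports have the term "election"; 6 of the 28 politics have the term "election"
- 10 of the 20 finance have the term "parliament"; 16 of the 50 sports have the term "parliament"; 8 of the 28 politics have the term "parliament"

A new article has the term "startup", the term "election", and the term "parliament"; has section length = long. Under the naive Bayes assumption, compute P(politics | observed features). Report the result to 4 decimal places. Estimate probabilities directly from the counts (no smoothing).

finance: (20/98) × (2/20) × (10/20) × (6/20) × (10/20) ≈ 0.00153061
sports: (50/98) × (1/50) × (25/50) × (24/50) × (16/50) ≈ 0.000783673
politics: (28/98) × (4/28) × (8/28) × (6/28) × (8/28) ≈ 0.000713988
P(politics | x) = 0.000713988 / 0.003028271 ≈ 0.2358

0.2358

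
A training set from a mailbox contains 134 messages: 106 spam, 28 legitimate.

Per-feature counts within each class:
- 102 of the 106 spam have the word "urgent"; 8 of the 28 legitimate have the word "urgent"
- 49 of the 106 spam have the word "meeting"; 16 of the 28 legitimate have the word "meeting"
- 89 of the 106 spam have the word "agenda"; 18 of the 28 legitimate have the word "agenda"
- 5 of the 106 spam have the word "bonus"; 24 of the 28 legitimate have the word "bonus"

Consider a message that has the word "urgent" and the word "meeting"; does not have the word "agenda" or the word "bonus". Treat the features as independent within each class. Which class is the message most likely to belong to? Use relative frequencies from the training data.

spam

spam: (106/134) × (102/106) × (49/106) × (17/106) × (101/106) ≈ 0.0537705
legitimate: (28/134) × (8/28) × (16/28) × (10/28) × (4/28) ≈ 0.00174057
Highest score → spam.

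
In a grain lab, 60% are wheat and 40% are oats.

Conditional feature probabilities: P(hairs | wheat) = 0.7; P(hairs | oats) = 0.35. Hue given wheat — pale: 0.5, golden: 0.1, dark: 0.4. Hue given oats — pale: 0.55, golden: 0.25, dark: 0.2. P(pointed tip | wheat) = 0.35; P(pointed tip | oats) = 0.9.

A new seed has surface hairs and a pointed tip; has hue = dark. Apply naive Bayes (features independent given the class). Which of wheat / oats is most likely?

wheat

wheat: 0.6 × 0.7 × 0.4 × 0.35 = 0.0588
oats: 0.4 × 0.35 × 0.2 × 0.9 = 0.0252
Highest score → wheat.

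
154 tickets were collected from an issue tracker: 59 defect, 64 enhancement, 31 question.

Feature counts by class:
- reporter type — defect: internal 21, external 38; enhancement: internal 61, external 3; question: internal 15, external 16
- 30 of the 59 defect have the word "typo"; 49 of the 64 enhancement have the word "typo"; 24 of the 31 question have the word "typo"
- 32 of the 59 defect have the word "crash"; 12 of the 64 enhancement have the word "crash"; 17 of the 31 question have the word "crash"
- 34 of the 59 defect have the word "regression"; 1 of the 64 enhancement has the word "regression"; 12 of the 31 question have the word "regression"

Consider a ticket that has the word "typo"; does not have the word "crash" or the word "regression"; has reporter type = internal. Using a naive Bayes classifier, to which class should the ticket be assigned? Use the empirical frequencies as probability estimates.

enhancement

defect: (59/154) × (21/59) × (30/59) × (27/59) × (25/59) ≈ 0.0134452
enhancement: (64/154) × (61/64) × (49/64) × (52/64) × (63/64) ≈ 0.242554
question: (31/154) × (15/31) × (24/31) × (14/31) × (19/31) ≈ 0.0208727
Highest score → enhancement.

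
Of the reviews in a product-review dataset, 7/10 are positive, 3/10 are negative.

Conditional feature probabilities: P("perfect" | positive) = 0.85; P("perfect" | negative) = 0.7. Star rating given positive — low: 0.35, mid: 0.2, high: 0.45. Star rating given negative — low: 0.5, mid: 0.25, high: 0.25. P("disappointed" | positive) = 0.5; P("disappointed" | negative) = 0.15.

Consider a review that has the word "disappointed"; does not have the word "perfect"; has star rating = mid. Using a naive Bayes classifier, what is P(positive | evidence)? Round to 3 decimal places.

positive: 0.7 × (1−0.85) × 0.2 × 0.5 = 0.0105
negative: 0.3 × (1−0.7) × 0.25 × 0.15 = 0.003375
P(positive | x) = 0.0105 / 0.013875 ≈ 0.757

0.757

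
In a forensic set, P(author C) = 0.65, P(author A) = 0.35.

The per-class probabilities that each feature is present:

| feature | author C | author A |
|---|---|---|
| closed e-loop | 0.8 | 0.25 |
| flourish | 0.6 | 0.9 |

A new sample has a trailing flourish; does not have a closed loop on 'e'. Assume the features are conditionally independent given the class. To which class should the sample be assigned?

author C: 0.65 × (1−0.8) × 0.6 = 0.078
author A: 0.35 × (1−0.25) × 0.9 = 0.23625
Highest score → author A.

author A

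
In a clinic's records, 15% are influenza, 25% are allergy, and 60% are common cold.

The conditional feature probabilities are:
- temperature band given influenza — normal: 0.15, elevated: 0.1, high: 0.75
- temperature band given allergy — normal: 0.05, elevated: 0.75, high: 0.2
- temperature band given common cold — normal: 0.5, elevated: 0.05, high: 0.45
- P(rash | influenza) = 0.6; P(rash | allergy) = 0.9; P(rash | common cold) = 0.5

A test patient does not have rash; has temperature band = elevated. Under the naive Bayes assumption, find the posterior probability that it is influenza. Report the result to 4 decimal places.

0.1509

influenza: 0.15 × 0.1 × (1−0.6) = 0.006
allergy: 0.25 × 0.75 × (1−0.9) = 0.01875
common cold: 0.6 × 0.05 × (1−0.5) = 0.015
P(influenza | x) = 0.006 / 0.03975 ≈ 0.1509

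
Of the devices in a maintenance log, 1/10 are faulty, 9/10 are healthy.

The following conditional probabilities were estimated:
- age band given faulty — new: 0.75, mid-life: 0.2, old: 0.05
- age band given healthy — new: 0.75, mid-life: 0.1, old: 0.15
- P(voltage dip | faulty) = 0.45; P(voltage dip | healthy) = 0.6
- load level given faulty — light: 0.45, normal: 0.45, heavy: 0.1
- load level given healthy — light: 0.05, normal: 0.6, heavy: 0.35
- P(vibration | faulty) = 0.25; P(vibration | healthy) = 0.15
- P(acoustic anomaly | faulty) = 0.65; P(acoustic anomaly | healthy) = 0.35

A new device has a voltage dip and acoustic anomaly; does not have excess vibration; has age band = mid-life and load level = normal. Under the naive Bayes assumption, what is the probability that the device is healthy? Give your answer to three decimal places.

faulty: 0.1 × 0.2 × 0.45 × 0.45 × (1−0.25) × 0.65 = 0.001974375
healthy: 0.9 × 0.1 × 0.6 × 0.6 × (1−0.15) × 0.35 = 0.009639
P(healthy | x) = 0.009639 / 0.011613375 ≈ 0.830

0.830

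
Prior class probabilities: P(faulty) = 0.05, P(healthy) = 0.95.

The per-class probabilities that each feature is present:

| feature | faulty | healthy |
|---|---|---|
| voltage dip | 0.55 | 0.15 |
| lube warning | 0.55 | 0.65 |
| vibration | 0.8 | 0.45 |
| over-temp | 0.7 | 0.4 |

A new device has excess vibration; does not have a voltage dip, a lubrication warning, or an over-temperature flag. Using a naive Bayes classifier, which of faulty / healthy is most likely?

healthy

faulty: 0.05 × (1−0.55) × (1−0.55) × 0.8 × (1−0.7) = 0.00243
healthy: 0.95 × (1−0.15) × (1−0.65) × 0.45 × (1−0.4) = 0.07630875
Highest score → healthy.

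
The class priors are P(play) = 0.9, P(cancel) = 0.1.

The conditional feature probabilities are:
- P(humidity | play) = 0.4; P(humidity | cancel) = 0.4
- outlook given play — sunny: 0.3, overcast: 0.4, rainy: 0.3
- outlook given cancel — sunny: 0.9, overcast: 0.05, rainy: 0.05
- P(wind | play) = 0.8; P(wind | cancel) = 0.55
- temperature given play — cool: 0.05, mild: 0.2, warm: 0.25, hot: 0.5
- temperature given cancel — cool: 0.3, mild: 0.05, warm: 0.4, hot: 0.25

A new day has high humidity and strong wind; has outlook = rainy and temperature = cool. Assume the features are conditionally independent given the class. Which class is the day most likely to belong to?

play

play: 0.9 × 0.4 × 0.3 × 0.8 × 0.05 = 0.00432
cancel: 0.1 × 0.4 × 0.05 × 0.55 × 0.3 = 0.00033
Highest score → play.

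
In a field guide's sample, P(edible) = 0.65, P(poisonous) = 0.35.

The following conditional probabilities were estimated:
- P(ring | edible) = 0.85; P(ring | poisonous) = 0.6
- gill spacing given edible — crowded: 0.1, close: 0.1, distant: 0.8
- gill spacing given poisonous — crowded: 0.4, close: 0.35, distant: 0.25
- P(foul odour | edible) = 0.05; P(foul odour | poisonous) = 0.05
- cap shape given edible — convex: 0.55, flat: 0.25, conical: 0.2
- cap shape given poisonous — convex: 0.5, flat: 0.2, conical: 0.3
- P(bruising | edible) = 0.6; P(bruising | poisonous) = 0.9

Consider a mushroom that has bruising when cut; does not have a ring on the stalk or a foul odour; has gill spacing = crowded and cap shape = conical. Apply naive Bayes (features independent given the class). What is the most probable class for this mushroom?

edible: 0.65 × (1−0.85) × 0.1 × (1−0.05) × 0.2 × 0.6 = 0.0011115
poisonous: 0.35 × (1−0.6) × 0.4 × (1−0.05) × 0.3 × 0.9 = 0.014364
Highest score → poisonous.

poisonous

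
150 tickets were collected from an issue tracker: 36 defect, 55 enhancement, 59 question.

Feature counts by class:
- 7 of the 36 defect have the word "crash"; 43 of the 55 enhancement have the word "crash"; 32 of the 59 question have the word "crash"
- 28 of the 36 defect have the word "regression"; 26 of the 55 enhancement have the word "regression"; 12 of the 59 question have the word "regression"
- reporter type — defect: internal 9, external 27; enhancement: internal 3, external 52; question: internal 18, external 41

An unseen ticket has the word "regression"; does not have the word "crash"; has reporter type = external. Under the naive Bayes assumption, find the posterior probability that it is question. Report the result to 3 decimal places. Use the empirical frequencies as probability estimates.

defect: (36/150) × (29/36) × (28/36) × (27/36) ≈ 0.112778
enhancement: (55/150) × (12/55) × (26/55) × (52/55) ≈ 0.0357554
question: (59/150) × (27/59) × (12/59) × (41/59) ≈ 0.025441
P(question | x) = 0.025441 / 0.1739744 ≈ 0.146

0.146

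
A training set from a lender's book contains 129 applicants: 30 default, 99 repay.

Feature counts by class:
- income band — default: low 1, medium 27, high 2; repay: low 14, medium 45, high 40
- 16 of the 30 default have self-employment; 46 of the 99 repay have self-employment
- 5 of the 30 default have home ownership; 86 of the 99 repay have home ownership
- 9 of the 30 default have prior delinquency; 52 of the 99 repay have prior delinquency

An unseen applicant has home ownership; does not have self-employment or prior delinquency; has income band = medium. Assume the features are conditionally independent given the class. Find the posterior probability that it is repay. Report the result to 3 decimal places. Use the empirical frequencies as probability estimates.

default: (30/129) × (27/30) × (14/30) × (5/30) × (21/30) ≈ 0.0113953
repay: (99/129) × (45/99) × (53/99) × (86/99) × (47/99) ≈ 0.0770175
P(repay | x) = 0.0770175 / 0.0884128 ≈ 0.871

0.871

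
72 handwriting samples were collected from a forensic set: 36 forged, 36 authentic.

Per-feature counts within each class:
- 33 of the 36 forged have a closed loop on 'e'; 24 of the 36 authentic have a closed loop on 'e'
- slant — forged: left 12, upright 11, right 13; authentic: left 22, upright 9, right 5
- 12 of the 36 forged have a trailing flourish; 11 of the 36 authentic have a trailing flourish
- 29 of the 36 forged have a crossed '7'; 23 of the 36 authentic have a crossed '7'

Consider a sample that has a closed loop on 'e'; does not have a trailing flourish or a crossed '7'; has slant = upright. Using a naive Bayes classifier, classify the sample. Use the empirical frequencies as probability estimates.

authentic

forged: (36/72) × (33/36) × (11/36) × (24/36) × (7/36) ≈ 0.0181541
authentic: (36/72) × (24/36) × (9/36) × (25/36) × (13/36) ≈ 0.0208976
Highest score → authentic.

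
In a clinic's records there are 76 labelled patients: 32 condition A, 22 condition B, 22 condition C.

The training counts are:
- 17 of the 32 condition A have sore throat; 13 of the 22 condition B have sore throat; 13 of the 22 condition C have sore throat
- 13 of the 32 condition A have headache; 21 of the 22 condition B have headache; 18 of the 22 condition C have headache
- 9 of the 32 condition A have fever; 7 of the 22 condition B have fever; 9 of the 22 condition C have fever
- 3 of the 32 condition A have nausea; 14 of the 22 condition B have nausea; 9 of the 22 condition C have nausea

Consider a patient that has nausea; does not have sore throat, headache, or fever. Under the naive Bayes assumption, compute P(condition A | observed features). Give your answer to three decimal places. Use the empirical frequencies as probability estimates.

0.512

condition A: (32/76) × (15/32) × (19/32) × (23/32) × (3/32) = 0.00789642333984375
condition B: (22/76) × (9/22) × (1/22) × (15/22) × (14/22) ≈ 0.0023355
condition C: (22/76) × (9/22) × (4/22) × (13/22) × (9/22) ≈ 0.00520483
P(condition A | x) = 0.00789642333984375 / 0.01543675333984375 ≈ 0.512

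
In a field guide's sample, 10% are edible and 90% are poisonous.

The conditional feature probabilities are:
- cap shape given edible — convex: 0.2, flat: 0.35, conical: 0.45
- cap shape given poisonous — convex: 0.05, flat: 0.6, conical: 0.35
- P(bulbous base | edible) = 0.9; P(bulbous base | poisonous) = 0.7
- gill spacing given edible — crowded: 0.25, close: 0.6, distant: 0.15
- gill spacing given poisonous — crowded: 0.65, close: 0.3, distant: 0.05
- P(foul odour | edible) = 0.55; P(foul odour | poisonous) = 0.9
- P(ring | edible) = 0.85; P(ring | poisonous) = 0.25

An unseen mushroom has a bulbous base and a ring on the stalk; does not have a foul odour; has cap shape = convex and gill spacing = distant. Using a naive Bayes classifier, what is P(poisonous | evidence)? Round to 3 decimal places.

edible: 0.1 × 0.2 × 0.9 × 0.15 × (1−0.55) × 0.85 = 0.00103275
poisonous: 0.9 × 0.05 × 0.7 × 0.05 × (1−0.9) × 0.25 = 0.000039375
P(poisonous | x) = 0.000039375 / 0.001072125 ≈ 0.037

0.037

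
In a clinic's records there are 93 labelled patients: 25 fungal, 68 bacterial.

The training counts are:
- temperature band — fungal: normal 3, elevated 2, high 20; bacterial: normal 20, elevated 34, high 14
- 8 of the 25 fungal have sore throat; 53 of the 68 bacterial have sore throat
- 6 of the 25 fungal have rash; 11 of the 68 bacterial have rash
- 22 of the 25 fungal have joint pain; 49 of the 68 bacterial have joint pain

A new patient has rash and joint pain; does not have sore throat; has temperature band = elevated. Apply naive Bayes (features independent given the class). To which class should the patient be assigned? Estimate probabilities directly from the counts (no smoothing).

bacterial

fungal: (25/93) × (2/25) × (17/25) × (6/25) × (22/25) ≈ 0.00308852
bacterial: (68/93) × (34/68) × (15/68) × (11/68) × (49/68) ≈ 0.00940046
Highest score → bacterial.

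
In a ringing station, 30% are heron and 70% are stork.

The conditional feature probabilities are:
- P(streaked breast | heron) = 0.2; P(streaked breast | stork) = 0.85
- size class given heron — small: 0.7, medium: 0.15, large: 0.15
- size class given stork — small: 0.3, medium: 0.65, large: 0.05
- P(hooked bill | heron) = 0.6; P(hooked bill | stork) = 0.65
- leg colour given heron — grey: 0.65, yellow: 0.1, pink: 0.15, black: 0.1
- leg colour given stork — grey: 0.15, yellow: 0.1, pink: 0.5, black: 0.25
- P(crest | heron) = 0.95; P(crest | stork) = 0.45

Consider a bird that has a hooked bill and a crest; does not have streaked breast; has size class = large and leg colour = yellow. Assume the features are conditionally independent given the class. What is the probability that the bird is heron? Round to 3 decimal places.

0.930

heron: 0.3 × (1−0.2) × 0.15 × 0.6 × 0.1 × 0.95 = 0.002052
stork: 0.7 × (1−0.85) × 0.05 × 0.65 × 0.1 × 0.45 = 0.0001535625
P(heron | x) = 0.002052 / 0.0022055625 ≈ 0.930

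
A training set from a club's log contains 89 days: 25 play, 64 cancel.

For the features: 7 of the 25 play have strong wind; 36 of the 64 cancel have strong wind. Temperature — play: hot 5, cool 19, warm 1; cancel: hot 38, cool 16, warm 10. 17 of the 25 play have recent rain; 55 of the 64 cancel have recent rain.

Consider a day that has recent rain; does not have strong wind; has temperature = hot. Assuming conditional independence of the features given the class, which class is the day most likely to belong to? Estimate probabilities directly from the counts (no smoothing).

play: (25/89) × (18/25) × (5/25) × (17/25) ≈ 0.0275056
cancel: (64/89) × (28/64) × (38/64) × (55/64) ≈ 0.160529
Highest score → cancel.

cancel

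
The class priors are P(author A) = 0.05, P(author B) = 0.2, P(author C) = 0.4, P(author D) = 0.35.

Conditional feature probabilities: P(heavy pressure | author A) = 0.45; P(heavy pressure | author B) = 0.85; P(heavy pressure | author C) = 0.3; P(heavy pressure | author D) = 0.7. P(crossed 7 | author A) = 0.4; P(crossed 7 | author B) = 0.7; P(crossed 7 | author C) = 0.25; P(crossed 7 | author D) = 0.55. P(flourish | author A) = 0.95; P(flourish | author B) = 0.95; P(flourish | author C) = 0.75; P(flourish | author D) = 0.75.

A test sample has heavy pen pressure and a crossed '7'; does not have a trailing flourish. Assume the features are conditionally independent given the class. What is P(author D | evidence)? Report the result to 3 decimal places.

0.708

author A: 0.05 × 0.45 × 0.4 × (1−0.95) = 0.00045
author B: 0.2 × 0.85 × 0.7 × (1−0.95) = 0.00595
author C: 0.4 × 0.3 × 0.25 × (1−0.75) = 0.0075
author D: 0.35 × 0.7 × 0.55 × (1−0.75) = 0.0336875
P(author D | x) = 0.0336875 / 0.0475875 ≈ 0.708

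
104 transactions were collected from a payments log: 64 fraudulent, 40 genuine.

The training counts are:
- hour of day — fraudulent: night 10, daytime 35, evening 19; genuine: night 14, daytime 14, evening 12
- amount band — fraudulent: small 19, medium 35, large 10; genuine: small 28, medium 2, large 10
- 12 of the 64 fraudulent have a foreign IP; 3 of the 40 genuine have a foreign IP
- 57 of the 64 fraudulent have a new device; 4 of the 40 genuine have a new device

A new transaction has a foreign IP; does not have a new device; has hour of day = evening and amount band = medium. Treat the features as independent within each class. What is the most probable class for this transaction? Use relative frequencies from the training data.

fraudulent

fraudulent: (64/104) × (19/64) × (35/64) × (12/64) × (7/64) ≈ 0.00204893
genuine: (40/104) × (12/40) × (2/40) × (3/40) × (36/40) ≈ 0.000389423
Highest score → fraudulent.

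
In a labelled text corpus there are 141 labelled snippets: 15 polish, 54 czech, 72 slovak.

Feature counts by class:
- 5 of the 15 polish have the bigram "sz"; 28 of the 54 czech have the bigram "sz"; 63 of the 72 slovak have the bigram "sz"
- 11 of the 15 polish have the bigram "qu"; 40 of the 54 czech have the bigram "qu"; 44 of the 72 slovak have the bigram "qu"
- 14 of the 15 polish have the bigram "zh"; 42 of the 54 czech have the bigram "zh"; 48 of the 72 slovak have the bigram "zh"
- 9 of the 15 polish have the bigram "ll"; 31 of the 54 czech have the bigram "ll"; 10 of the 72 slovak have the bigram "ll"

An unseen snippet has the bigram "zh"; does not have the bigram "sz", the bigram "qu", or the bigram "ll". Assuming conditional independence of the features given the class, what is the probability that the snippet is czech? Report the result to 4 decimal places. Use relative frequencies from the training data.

polish: (15/141) × (10/15) × (4/15) × (14/15) × (6/15) ≈ 0.00706068
czech: (54/141) × (26/54) × (14/54) × (42/54) × (23/54) ≈ 0.0158372
slovak: (72/141) × (9/72) × (28/72) × (48/72) × (62/72) ≈ 0.0142501
P(czech | x) = 0.0158372 / 0.03714798 ≈ 0.4263

0.4263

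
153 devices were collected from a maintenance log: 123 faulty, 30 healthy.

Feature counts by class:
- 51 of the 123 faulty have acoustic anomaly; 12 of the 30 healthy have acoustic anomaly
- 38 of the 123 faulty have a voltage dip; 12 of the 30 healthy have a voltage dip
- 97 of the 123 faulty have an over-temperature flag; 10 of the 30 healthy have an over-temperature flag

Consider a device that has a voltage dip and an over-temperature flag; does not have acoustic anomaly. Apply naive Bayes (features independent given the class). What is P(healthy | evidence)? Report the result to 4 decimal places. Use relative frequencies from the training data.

0.1203

faulty: (123/153) × (72/123) × (38/123) × (97/123) ≈ 0.114653
healthy: (30/153) × (18/30) × (12/30) × (10/30) ≈ 0.0156863
P(healthy | x) = 0.0156863 / 0.1303393 ≈ 0.1203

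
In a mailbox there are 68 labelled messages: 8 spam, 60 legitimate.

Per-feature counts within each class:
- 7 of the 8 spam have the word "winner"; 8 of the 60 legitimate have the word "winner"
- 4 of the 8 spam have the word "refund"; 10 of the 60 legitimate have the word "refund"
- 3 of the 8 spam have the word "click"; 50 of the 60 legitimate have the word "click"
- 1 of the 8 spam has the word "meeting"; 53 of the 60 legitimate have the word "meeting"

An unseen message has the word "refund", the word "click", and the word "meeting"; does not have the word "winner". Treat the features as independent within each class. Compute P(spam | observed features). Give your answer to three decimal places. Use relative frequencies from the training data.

0.004

spam: (8/68) × (1/8) × (4/8) × (3/8) × (1/8) ≈ 0.000344669
legitimate: (60/68) × (52/60) × (10/60) × (50/60) × (53/60) ≈ 0.0938181
P(spam | x) = 0.000344669 / 0.094162769 ≈ 0.004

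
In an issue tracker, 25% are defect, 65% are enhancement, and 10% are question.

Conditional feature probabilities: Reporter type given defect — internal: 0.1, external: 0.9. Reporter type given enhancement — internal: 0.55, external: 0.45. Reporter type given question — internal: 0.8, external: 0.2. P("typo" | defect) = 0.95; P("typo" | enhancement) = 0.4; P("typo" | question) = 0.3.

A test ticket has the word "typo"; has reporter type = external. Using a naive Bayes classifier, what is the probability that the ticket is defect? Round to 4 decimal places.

defect: 0.25 × 0.9 × 0.95 = 0.21375
enhancement: 0.65 × 0.45 × 0.4 = 0.117
question: 0.1 × 0.2 × 0.3 = 0.006
P(defect | x) = 0.21375 / 0.33675 ≈ 0.6347

0.6347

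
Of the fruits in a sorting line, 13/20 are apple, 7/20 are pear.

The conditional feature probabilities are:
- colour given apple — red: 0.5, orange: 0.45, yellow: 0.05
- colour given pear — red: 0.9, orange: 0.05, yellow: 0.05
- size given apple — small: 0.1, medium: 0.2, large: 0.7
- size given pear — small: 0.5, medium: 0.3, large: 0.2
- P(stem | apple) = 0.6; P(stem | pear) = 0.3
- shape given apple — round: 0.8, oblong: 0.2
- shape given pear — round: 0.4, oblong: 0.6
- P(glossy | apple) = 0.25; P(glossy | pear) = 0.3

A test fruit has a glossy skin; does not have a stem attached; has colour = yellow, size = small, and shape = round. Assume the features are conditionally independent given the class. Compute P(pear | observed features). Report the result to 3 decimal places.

apple: 0.65 × 0.05 × 0.1 × (1−0.6) × 0.8 × 0.25 = 0.00026
pear: 0.35 × 0.05 × 0.5 × (1−0.3) × 0.4 × 0.3 = 0.000735
P(pear | x) = 0.000735 / 0.000995 ≈ 0.739

0.739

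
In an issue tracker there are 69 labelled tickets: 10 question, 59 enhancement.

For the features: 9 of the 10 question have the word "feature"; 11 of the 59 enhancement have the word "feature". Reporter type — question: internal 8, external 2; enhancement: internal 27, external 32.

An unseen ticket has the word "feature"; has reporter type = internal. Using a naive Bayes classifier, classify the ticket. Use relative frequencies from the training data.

question: (10/69) × (9/10) × (8/10) ≈ 0.104348
enhancement: (59/69) × (11/59) × (27/59) ≈ 0.072955
Highest score → question.

question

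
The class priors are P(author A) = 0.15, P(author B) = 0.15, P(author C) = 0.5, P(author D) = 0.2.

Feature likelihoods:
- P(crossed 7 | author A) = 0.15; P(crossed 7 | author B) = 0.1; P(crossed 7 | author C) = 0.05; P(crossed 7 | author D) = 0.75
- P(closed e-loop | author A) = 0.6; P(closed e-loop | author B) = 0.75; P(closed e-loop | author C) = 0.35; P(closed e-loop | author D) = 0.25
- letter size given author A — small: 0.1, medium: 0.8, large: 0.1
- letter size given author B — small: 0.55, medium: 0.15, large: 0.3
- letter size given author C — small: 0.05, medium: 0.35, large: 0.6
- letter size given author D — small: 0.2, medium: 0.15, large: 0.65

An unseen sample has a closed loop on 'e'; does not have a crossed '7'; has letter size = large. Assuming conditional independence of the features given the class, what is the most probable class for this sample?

author A: 0.15 × (1−0.15) × 0.6 × 0.1 = 0.00765
author B: 0.15 × (1−0.1) × 0.75 × 0.3 = 0.030375
author C: 0.5 × (1−0.05) × 0.35 × 0.6 = 0.09975
author D: 0.2 × (1−0.75) × 0.25 × 0.65 = 0.008125
Highest score → author C.

author C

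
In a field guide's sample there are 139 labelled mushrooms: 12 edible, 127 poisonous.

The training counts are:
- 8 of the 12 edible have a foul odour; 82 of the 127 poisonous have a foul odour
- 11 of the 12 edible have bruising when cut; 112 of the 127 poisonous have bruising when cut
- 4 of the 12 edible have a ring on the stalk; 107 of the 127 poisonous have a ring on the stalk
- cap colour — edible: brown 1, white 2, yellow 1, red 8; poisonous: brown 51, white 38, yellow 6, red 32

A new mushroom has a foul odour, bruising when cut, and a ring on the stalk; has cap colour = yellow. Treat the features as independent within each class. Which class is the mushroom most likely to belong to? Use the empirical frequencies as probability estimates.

edible: (12/139) × (8/12) × (11/12) × (4/12) × (1/12) ≈ 0.00146549
poisonous: (127/139) × (82/127) × (112/127) × (107/127) × (6/127) ≈ 0.0207081
Highest score → poisonous.

poisonous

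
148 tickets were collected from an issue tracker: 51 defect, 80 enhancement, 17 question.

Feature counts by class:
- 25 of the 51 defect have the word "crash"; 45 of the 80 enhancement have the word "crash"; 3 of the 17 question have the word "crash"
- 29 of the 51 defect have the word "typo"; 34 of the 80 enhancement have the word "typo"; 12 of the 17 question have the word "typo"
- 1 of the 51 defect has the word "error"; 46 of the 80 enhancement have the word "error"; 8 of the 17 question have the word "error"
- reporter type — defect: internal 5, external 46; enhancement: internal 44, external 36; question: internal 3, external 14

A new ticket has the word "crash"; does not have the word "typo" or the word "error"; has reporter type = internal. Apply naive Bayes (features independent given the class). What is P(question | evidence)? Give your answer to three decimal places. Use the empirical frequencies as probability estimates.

0.012

defect: (51/148) × (25/51) × (22/51) × (50/51) × (5/51) ≈ 0.00700375
enhancement: (80/148) × (45/80) × (46/80) × (34/80) × (44/80) ≈ 0.0408668
question: (17/148) × (3/17) × (5/17) × (9/17) × (3/17) ≈ 0.000556989
P(question | x) = 0.000556989 / 0.048427539 ≈ 0.012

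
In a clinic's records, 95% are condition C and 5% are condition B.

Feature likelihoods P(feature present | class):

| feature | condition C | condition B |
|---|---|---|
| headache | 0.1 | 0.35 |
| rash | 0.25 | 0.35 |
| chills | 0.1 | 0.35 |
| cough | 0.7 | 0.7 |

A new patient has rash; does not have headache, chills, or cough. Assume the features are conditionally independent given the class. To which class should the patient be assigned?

condition C: 0.95 × (1−0.1) × 0.25 × (1−0.1) × (1−0.7) = 0.0577125
condition B: 0.05 × (1−0.35) × 0.35 × (1−0.35) × (1−0.7) = 0.002218125
Highest score → condition C.

condition C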